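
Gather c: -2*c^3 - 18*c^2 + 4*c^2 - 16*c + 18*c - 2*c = -2*c^3 - 14*c^2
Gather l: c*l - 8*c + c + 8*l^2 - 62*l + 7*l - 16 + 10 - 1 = -7*c + 8*l^2 + l*(c - 55) - 7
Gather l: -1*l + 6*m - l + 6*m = -2*l + 12*m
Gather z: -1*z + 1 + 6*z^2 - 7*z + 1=6*z^2 - 8*z + 2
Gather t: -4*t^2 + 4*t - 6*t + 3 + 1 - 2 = -4*t^2 - 2*t + 2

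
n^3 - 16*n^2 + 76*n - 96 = (n - 8)*(n - 6)*(n - 2)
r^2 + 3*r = r*(r + 3)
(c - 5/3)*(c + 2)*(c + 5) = c^3 + 16*c^2/3 - 5*c/3 - 50/3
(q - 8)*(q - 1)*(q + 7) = q^3 - 2*q^2 - 55*q + 56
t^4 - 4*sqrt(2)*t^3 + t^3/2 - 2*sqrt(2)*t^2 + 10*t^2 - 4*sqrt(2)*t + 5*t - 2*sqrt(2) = (t + 1/2)*(t - 2*sqrt(2))*(t - sqrt(2))^2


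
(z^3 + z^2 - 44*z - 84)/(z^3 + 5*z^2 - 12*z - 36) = (z - 7)/(z - 3)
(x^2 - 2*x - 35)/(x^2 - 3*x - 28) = (x + 5)/(x + 4)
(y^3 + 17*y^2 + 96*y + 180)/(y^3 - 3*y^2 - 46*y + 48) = (y^2 + 11*y + 30)/(y^2 - 9*y + 8)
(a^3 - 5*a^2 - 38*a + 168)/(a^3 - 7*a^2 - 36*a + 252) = (a - 4)/(a - 6)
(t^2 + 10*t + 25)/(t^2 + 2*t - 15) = (t + 5)/(t - 3)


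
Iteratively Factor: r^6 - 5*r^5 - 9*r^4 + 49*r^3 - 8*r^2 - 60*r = (r - 5)*(r^5 - 9*r^3 + 4*r^2 + 12*r) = (r - 5)*(r - 2)*(r^4 + 2*r^3 - 5*r^2 - 6*r) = r*(r - 5)*(r - 2)*(r^3 + 2*r^2 - 5*r - 6) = r*(r - 5)*(r - 2)^2*(r^2 + 4*r + 3) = r*(r - 5)*(r - 2)^2*(r + 3)*(r + 1)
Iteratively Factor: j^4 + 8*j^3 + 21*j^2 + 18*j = (j + 2)*(j^3 + 6*j^2 + 9*j) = j*(j + 2)*(j^2 + 6*j + 9) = j*(j + 2)*(j + 3)*(j + 3)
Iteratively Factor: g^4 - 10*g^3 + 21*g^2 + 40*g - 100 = (g - 5)*(g^3 - 5*g^2 - 4*g + 20) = (g - 5)*(g - 2)*(g^2 - 3*g - 10) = (g - 5)*(g - 2)*(g + 2)*(g - 5)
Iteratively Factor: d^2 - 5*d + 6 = (d - 2)*(d - 3)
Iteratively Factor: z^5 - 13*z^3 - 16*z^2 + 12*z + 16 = (z + 1)*(z^4 - z^3 - 12*z^2 - 4*z + 16) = (z + 1)*(z + 2)*(z^3 - 3*z^2 - 6*z + 8) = (z - 1)*(z + 1)*(z + 2)*(z^2 - 2*z - 8) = (z - 1)*(z + 1)*(z + 2)^2*(z - 4)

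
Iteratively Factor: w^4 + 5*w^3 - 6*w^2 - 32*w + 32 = (w - 2)*(w^3 + 7*w^2 + 8*w - 16) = (w - 2)*(w - 1)*(w^2 + 8*w + 16) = (w - 2)*(w - 1)*(w + 4)*(w + 4)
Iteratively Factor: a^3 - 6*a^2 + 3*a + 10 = (a + 1)*(a^2 - 7*a + 10) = (a - 5)*(a + 1)*(a - 2)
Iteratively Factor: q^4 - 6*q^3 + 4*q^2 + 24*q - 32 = (q - 2)*(q^3 - 4*q^2 - 4*q + 16) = (q - 2)^2*(q^2 - 2*q - 8) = (q - 2)^2*(q + 2)*(q - 4)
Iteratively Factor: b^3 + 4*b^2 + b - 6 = (b + 2)*(b^2 + 2*b - 3) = (b - 1)*(b + 2)*(b + 3)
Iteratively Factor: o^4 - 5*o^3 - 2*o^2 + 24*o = (o - 3)*(o^3 - 2*o^2 - 8*o) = (o - 4)*(o - 3)*(o^2 + 2*o) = (o - 4)*(o - 3)*(o + 2)*(o)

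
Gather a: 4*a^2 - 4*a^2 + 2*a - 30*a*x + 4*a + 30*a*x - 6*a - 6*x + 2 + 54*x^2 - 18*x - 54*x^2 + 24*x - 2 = 0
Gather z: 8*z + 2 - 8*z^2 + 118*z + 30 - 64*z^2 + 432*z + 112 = -72*z^2 + 558*z + 144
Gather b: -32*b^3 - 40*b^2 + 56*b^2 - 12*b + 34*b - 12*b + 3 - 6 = -32*b^3 + 16*b^2 + 10*b - 3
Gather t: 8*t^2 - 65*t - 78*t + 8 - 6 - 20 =8*t^2 - 143*t - 18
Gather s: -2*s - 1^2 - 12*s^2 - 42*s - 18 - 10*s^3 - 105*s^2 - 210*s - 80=-10*s^3 - 117*s^2 - 254*s - 99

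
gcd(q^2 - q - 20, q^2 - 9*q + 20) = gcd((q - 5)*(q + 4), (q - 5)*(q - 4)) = q - 5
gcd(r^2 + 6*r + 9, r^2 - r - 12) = r + 3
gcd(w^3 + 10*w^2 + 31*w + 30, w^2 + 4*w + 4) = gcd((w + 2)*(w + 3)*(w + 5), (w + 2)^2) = w + 2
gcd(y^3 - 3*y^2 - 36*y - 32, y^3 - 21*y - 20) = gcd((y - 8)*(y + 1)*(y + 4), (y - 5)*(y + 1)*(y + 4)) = y^2 + 5*y + 4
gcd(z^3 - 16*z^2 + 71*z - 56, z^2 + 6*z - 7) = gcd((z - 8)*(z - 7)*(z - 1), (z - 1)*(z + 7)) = z - 1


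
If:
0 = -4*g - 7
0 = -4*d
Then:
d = 0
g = -7/4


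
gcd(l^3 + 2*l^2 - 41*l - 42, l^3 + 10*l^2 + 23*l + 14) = l^2 + 8*l + 7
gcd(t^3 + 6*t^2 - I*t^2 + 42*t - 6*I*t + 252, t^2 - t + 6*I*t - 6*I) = t + 6*I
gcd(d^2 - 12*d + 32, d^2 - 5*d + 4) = d - 4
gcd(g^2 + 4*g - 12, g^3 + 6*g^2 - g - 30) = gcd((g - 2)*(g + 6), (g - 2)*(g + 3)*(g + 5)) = g - 2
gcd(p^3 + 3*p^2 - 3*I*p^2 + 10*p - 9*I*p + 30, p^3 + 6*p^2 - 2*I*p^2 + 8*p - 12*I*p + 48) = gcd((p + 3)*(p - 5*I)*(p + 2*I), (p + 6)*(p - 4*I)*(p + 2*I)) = p + 2*I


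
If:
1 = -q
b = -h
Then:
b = -h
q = -1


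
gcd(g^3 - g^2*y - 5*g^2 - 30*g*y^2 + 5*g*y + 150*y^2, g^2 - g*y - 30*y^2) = -g^2 + g*y + 30*y^2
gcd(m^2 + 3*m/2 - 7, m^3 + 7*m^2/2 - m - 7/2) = m + 7/2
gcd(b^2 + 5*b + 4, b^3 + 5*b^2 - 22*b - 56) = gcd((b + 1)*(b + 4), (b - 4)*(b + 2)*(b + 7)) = 1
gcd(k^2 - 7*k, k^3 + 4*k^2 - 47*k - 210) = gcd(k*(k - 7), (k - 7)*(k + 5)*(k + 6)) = k - 7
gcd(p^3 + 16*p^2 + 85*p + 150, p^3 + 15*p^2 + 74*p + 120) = p^2 + 11*p + 30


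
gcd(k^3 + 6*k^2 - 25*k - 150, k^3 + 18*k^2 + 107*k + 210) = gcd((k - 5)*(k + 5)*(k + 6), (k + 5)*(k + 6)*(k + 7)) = k^2 + 11*k + 30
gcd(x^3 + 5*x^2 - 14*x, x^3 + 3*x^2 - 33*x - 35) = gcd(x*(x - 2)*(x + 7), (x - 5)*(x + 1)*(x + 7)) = x + 7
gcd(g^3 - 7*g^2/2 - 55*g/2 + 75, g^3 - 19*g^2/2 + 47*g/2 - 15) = g^2 - 17*g/2 + 15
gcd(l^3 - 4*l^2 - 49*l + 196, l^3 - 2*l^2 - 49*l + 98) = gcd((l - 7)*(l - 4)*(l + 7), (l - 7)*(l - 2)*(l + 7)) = l^2 - 49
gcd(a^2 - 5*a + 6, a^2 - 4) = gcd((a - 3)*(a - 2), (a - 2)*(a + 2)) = a - 2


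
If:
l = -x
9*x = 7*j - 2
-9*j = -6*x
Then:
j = -4/13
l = 6/13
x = -6/13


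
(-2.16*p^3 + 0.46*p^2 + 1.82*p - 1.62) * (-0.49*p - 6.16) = 1.0584*p^4 + 13.0802*p^3 - 3.7254*p^2 - 10.4174*p + 9.9792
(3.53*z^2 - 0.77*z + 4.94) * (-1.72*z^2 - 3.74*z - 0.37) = -6.0716*z^4 - 11.8778*z^3 - 6.9231*z^2 - 18.1907*z - 1.8278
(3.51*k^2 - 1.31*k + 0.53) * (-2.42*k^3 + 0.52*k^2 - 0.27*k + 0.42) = -8.4942*k^5 + 4.9954*k^4 - 2.9115*k^3 + 2.1035*k^2 - 0.6933*k + 0.2226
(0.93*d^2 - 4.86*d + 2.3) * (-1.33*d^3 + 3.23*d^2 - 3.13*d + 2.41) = -1.2369*d^5 + 9.4677*d^4 - 21.6677*d^3 + 24.8821*d^2 - 18.9116*d + 5.543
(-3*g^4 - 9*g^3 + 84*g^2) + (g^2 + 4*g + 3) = -3*g^4 - 9*g^3 + 85*g^2 + 4*g + 3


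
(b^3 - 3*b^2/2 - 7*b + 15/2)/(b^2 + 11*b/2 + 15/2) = (b^2 - 4*b + 3)/(b + 3)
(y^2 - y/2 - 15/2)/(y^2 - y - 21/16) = 8*(-2*y^2 + y + 15)/(-16*y^2 + 16*y + 21)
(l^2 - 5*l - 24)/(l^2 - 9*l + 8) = (l + 3)/(l - 1)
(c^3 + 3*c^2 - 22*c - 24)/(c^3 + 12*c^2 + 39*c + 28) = (c^2 + 2*c - 24)/(c^2 + 11*c + 28)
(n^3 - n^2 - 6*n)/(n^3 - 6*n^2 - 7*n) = (-n^2 + n + 6)/(-n^2 + 6*n + 7)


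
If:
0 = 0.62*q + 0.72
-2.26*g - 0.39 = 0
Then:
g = -0.17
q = -1.16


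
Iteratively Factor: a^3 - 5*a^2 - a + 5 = (a - 1)*(a^2 - 4*a - 5) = (a - 1)*(a + 1)*(a - 5)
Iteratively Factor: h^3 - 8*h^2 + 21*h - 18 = (h - 3)*(h^2 - 5*h + 6) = (h - 3)^2*(h - 2)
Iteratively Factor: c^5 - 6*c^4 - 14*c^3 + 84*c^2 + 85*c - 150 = (c + 3)*(c^4 - 9*c^3 + 13*c^2 + 45*c - 50) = (c - 5)*(c + 3)*(c^3 - 4*c^2 - 7*c + 10) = (c - 5)^2*(c + 3)*(c^2 + c - 2) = (c - 5)^2*(c - 1)*(c + 3)*(c + 2)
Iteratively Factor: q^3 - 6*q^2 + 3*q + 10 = (q - 5)*(q^2 - q - 2) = (q - 5)*(q - 2)*(q + 1)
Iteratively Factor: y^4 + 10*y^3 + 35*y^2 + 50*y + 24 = (y + 2)*(y^3 + 8*y^2 + 19*y + 12) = (y + 2)*(y + 3)*(y^2 + 5*y + 4) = (y + 1)*(y + 2)*(y + 3)*(y + 4)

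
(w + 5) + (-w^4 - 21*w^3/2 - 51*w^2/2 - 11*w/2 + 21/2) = -w^4 - 21*w^3/2 - 51*w^2/2 - 9*w/2 + 31/2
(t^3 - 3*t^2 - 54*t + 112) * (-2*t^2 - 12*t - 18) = -2*t^5 - 6*t^4 + 126*t^3 + 478*t^2 - 372*t - 2016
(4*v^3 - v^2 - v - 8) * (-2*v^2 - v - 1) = -8*v^5 - 2*v^4 - v^3 + 18*v^2 + 9*v + 8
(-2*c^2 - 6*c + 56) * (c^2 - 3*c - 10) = -2*c^4 + 94*c^2 - 108*c - 560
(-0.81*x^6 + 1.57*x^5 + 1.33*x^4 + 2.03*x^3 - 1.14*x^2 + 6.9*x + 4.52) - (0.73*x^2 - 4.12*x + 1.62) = -0.81*x^6 + 1.57*x^5 + 1.33*x^4 + 2.03*x^3 - 1.87*x^2 + 11.02*x + 2.9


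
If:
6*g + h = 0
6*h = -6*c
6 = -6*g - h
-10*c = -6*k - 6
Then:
No Solution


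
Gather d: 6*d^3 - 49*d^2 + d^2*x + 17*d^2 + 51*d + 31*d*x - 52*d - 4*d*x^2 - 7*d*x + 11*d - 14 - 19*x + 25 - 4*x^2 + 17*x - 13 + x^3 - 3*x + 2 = 6*d^3 + d^2*(x - 32) + d*(-4*x^2 + 24*x + 10) + x^3 - 4*x^2 - 5*x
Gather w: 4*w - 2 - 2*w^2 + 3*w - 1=-2*w^2 + 7*w - 3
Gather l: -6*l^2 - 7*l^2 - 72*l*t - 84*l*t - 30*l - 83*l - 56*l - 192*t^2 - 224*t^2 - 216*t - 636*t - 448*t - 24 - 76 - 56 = -13*l^2 + l*(-156*t - 169) - 416*t^2 - 1300*t - 156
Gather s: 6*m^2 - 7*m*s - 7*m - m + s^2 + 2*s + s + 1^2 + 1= 6*m^2 - 8*m + s^2 + s*(3 - 7*m) + 2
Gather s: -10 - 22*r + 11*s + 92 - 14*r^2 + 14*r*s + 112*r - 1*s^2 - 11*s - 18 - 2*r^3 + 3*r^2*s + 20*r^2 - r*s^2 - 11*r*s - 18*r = -2*r^3 + 6*r^2 + 72*r + s^2*(-r - 1) + s*(3*r^2 + 3*r) + 64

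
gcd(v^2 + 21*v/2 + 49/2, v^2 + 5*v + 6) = 1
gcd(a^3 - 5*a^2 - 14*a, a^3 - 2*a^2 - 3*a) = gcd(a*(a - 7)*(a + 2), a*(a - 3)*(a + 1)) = a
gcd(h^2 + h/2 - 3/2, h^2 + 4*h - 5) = h - 1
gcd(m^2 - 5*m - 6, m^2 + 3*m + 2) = m + 1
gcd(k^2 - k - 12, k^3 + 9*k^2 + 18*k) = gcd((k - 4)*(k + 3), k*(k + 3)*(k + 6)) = k + 3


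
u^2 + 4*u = u*(u + 4)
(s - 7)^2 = s^2 - 14*s + 49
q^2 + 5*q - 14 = (q - 2)*(q + 7)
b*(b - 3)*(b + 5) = b^3 + 2*b^2 - 15*b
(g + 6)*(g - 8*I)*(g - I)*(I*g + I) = I*g^4 + 9*g^3 + 7*I*g^3 + 63*g^2 - 2*I*g^2 + 54*g - 56*I*g - 48*I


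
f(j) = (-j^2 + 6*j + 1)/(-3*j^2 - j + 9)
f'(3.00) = 0.43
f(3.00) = -0.48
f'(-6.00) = 0.09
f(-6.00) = 0.76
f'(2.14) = 2.46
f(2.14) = -1.35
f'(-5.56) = 0.12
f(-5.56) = 0.81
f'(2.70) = 0.66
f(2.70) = -0.64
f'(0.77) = 1.37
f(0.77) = 0.78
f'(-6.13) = 0.09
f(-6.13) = 0.75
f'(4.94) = 0.10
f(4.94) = -0.09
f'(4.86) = 0.10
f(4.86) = -0.10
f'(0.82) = 1.53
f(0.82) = 0.85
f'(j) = (6 - 2*j)/(-3*j^2 - j + 9) + (6*j + 1)*(-j^2 + 6*j + 1)/(-3*j^2 - j + 9)^2 = (19*j^2 - 12*j + 55)/(9*j^4 + 6*j^3 - 53*j^2 - 18*j + 81)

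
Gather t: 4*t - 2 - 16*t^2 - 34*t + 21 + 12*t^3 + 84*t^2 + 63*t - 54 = 12*t^3 + 68*t^2 + 33*t - 35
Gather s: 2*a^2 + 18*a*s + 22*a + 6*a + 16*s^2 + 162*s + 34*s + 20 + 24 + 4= 2*a^2 + 28*a + 16*s^2 + s*(18*a + 196) + 48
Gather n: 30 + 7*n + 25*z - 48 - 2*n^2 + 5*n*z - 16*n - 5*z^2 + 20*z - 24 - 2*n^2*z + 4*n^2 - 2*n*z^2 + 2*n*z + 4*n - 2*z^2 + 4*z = n^2*(2 - 2*z) + n*(-2*z^2 + 7*z - 5) - 7*z^2 + 49*z - 42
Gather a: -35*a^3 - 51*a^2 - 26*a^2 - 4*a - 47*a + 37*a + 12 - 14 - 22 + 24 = -35*a^3 - 77*a^2 - 14*a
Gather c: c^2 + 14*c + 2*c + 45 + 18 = c^2 + 16*c + 63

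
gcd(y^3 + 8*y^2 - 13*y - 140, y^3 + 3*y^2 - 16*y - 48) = y - 4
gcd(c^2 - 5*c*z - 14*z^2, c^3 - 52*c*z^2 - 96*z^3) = c + 2*z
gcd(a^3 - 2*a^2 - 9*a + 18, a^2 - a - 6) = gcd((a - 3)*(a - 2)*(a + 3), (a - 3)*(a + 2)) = a - 3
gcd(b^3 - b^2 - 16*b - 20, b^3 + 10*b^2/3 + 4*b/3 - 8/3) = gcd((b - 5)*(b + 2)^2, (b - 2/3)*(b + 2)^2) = b^2 + 4*b + 4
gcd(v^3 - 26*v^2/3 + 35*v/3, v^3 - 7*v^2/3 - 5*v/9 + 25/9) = v - 5/3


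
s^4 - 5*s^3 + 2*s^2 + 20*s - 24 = (s - 3)*(s - 2)^2*(s + 2)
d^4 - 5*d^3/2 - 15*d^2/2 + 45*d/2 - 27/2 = (d - 3)*(d - 3/2)*(d - 1)*(d + 3)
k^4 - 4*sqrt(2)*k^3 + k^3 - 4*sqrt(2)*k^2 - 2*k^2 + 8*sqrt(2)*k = k*(k - 1)*(k + 2)*(k - 4*sqrt(2))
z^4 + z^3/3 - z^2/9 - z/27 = z*(z - 1/3)*(z + 1/3)^2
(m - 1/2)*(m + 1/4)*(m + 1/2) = m^3 + m^2/4 - m/4 - 1/16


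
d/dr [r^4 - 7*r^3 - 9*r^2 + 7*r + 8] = 4*r^3 - 21*r^2 - 18*r + 7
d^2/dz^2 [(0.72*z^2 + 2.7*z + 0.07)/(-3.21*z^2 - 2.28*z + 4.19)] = (-1.4210854715202e-14*z^4 - 45.103068*z^3 - 62.43129*z^2 - 220.962276*z - 79.478826)/(33.076161*z^6 + 70.480044*z^5 - 79.461945*z^4 - 172.14228*z^3 + 103.721355*z^2 + 120.083724*z - 73.560059)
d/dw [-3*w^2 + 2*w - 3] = 2 - 6*w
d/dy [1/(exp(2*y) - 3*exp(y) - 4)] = (3 - 2*exp(y))*exp(y)/(-exp(2*y) + 3*exp(y) + 4)^2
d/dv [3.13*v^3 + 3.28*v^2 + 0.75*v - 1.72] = 9.39*v^2 + 6.56*v + 0.75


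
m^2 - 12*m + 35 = (m - 7)*(m - 5)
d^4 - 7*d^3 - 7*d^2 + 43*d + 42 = (d - 7)*(d - 3)*(d + 1)*(d + 2)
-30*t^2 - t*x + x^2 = (-6*t + x)*(5*t + x)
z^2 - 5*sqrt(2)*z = z*(z - 5*sqrt(2))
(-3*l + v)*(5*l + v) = -15*l^2 + 2*l*v + v^2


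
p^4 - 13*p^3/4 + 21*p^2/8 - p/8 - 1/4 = (p - 2)*(p - 1)*(p - 1/2)*(p + 1/4)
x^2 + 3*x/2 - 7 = (x - 2)*(x + 7/2)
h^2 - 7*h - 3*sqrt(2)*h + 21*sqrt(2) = (h - 7)*(h - 3*sqrt(2))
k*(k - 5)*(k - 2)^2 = k^4 - 9*k^3 + 24*k^2 - 20*k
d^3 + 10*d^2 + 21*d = d*(d + 3)*(d + 7)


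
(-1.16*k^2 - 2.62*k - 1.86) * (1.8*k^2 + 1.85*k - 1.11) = -2.088*k^4 - 6.862*k^3 - 6.9074*k^2 - 0.5328*k + 2.0646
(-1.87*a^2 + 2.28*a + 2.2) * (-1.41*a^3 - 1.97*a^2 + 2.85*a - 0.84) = 2.6367*a^5 + 0.469100000000001*a^4 - 12.9231*a^3 + 3.7348*a^2 + 4.3548*a - 1.848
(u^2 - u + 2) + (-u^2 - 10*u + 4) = 6 - 11*u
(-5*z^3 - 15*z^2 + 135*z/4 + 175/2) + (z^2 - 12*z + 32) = -5*z^3 - 14*z^2 + 87*z/4 + 239/2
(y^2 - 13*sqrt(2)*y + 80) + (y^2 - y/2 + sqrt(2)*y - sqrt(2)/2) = 2*y^2 - 12*sqrt(2)*y - y/2 - sqrt(2)/2 + 80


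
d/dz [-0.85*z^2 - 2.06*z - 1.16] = -1.7*z - 2.06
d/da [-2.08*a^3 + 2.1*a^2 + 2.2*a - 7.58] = -6.24*a^2 + 4.2*a + 2.2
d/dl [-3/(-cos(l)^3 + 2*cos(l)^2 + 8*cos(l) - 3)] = 3*(3*cos(l)^2 - 4*cos(l) - 8)*sin(l)/(cos(l)^3 - 2*cos(l)^2 - 8*cos(l) + 3)^2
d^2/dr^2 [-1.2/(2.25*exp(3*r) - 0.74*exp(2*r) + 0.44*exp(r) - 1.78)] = (-1.2*(6.75*exp(2*r) - 1.48*exp(r) + 0.44)*(13.5*exp(2*r) - 2.96*exp(r) + 0.88)*exp(r) + (24.3*exp(2*r) - 3.552*exp(r) + 0.528)*(2.25*exp(3*r) - 0.74*exp(2*r) + 0.44*exp(r) - 1.78))*exp(r)/(2.25*exp(3*r) - 0.74*exp(2*r) + 0.44*exp(r) - 1.78)^3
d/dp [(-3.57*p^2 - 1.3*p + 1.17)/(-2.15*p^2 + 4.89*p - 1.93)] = (-20.2523*p^2 + 18.8112*p - 3.2123)/(4.6225*p^4 - 21.027*p^3 + 32.2111*p^2 - 18.8754*p + 3.7249)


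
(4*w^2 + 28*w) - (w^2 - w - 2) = 3*w^2 + 29*w + 2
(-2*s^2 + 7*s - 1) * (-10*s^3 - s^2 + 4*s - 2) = 20*s^5 - 68*s^4 - 5*s^3 + 33*s^2 - 18*s + 2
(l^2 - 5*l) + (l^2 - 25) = 2*l^2 - 5*l - 25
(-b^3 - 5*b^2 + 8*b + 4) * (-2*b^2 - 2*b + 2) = 2*b^5 + 12*b^4 - 8*b^3 - 34*b^2 + 8*b + 8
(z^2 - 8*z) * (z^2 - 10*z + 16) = z^4 - 18*z^3 + 96*z^2 - 128*z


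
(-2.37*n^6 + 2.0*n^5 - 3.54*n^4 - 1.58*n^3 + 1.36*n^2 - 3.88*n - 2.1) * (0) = 0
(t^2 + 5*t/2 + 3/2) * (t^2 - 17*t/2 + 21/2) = t^4 - 6*t^3 - 37*t^2/4 + 27*t/2 + 63/4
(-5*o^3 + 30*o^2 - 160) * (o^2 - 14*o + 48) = -5*o^5 + 100*o^4 - 660*o^3 + 1280*o^2 + 2240*o - 7680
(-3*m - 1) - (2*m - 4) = 3 - 5*m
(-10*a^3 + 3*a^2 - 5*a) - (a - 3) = -10*a^3 + 3*a^2 - 6*a + 3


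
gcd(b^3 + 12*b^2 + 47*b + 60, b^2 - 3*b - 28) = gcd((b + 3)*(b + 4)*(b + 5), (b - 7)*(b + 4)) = b + 4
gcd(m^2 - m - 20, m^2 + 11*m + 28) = m + 4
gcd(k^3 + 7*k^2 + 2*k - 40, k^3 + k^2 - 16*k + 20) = k^2 + 3*k - 10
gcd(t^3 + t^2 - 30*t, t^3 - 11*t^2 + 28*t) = t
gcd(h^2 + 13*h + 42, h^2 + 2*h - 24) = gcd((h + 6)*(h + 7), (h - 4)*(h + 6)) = h + 6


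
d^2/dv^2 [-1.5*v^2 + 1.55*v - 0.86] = -3.00000000000000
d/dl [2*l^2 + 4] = 4*l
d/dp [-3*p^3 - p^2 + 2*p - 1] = -9*p^2 - 2*p + 2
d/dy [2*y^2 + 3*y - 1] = 4*y + 3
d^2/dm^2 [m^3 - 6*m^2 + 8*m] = 6*m - 12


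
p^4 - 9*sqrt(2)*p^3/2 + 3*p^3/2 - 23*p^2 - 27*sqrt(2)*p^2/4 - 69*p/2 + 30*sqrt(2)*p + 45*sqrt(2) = (p + 3/2)*(p - 6*sqrt(2))*(p - sqrt(2))*(p + 5*sqrt(2)/2)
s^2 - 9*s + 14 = (s - 7)*(s - 2)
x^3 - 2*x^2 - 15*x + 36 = (x - 3)^2*(x + 4)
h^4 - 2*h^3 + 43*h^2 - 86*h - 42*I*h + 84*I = (h - 2)*(h - 6*I)*(h - I)*(h + 7*I)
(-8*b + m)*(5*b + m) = -40*b^2 - 3*b*m + m^2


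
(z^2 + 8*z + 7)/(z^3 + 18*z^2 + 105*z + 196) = (z + 1)/(z^2 + 11*z + 28)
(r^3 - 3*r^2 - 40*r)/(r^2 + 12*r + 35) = r*(r - 8)/(r + 7)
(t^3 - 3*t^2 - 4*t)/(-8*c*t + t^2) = (-t^2 + 3*t + 4)/(8*c - t)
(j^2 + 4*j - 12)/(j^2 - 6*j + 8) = (j + 6)/(j - 4)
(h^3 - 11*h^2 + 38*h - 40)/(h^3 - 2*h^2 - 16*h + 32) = (h - 5)/(h + 4)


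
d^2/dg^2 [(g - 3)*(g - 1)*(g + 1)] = 6*g - 6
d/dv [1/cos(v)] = sin(v)/cos(v)^2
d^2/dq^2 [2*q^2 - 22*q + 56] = 4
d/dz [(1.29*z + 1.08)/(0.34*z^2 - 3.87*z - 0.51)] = (-0.4386*z^2 - 0.7344*z + 3.5217)/(0.1156*z^4 - 2.6316*z^3 + 14.6301*z^2 + 3.9474*z + 0.2601)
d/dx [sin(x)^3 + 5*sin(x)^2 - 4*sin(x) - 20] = (3*sin(x)^2 + 10*sin(x) - 4)*cos(x)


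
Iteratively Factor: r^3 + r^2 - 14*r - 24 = (r - 4)*(r^2 + 5*r + 6) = (r - 4)*(r + 2)*(r + 3)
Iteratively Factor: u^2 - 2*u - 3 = (u - 3)*(u + 1)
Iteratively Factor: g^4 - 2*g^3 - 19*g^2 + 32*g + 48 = (g - 3)*(g^3 + g^2 - 16*g - 16) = (g - 4)*(g - 3)*(g^2 + 5*g + 4) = (g - 4)*(g - 3)*(g + 4)*(g + 1)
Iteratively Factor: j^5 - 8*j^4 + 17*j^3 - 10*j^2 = (j - 5)*(j^4 - 3*j^3 + 2*j^2) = j*(j - 5)*(j^3 - 3*j^2 + 2*j) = j^2*(j - 5)*(j^2 - 3*j + 2) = j^2*(j - 5)*(j - 2)*(j - 1)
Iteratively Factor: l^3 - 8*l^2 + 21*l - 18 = (l - 3)*(l^2 - 5*l + 6) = (l - 3)^2*(l - 2)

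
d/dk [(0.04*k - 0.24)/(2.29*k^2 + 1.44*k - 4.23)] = (-0.0916*k^2 + 1.0992*k + 0.1764)/(5.2441*k^4 + 6.5952*k^3 - 17.2998*k^2 - 12.1824*k + 17.8929)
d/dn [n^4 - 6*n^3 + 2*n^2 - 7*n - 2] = 4*n^3 - 18*n^2 + 4*n - 7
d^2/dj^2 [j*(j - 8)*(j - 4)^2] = 12*j^2 - 96*j + 160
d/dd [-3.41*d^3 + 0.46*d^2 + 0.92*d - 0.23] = -10.23*d^2 + 0.92*d + 0.92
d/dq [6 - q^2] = -2*q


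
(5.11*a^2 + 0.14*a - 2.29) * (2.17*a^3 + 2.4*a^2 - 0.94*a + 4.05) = 11.0887*a^5 + 12.5678*a^4 - 9.4367*a^3 + 15.0679*a^2 + 2.7196*a - 9.2745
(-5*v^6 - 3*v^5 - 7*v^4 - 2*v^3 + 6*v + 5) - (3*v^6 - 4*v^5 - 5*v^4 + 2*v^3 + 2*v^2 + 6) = -8*v^6 + v^5 - 2*v^4 - 4*v^3 - 2*v^2 + 6*v - 1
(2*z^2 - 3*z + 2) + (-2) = 2*z^2 - 3*z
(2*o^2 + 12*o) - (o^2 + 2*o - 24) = o^2 + 10*o + 24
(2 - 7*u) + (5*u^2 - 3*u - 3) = 5*u^2 - 10*u - 1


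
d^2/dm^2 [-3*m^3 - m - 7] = -18*m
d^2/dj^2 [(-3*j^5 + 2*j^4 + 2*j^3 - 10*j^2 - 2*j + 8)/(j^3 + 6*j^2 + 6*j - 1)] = 2*(-3*j^9 - 54*j^8 - 378*j^7 - 820*j^6 - 306*j^5 + 654*j^4 + 572*j^3 + 792*j^2 + 858*j + 314)/(j^9 + 18*j^8 + 126*j^7 + 429*j^6 + 720*j^5 + 504*j^4 + 3*j^3 - 90*j^2 + 18*j - 1)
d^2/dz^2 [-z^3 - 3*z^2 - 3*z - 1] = -6*z - 6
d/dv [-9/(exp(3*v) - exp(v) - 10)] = (27*exp(2*v) - 9)*exp(v)/(-exp(3*v) + exp(v) + 10)^2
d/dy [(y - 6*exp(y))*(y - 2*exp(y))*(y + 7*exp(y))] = -y^2*exp(y) + 3*y^2 - 88*y*exp(2*y) - 2*y*exp(y) + 252*exp(3*y) - 44*exp(2*y)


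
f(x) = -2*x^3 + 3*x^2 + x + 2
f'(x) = -6*x^2 + 6*x + 1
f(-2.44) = 46.47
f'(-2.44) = -49.36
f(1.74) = 2.29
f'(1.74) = -6.73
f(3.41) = -39.01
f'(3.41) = -48.31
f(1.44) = 3.69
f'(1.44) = -2.80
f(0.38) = 2.70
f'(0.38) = 2.41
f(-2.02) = 28.71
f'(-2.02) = -35.60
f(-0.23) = 1.95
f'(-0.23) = -0.70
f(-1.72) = 19.33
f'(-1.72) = -27.07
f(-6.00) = 536.00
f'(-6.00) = -251.00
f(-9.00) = 1694.00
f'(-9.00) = -539.00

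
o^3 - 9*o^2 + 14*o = o*(o - 7)*(o - 2)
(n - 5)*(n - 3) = n^2 - 8*n + 15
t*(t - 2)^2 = t^3 - 4*t^2 + 4*t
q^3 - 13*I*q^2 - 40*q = q*(q - 8*I)*(q - 5*I)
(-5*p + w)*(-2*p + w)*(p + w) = 10*p^3 + 3*p^2*w - 6*p*w^2 + w^3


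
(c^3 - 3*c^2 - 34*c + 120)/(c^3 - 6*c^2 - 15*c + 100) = (c^2 + 2*c - 24)/(c^2 - c - 20)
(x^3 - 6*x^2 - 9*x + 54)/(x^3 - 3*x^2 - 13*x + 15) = (x^2 - 9*x + 18)/(x^2 - 6*x + 5)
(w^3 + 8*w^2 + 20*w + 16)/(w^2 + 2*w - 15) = (w^3 + 8*w^2 + 20*w + 16)/(w^2 + 2*w - 15)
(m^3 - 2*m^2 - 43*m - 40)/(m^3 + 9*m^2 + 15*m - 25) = (m^2 - 7*m - 8)/(m^2 + 4*m - 5)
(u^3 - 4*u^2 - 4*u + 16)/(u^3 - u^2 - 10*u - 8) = (u - 2)/(u + 1)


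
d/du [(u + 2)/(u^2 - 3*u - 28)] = (u^2 - 3*u - (u + 2)*(2*u - 3) - 28)/(-u^2 + 3*u + 28)^2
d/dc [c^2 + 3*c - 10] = 2*c + 3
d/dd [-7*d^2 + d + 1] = 1 - 14*d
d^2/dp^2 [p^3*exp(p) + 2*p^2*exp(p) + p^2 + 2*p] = p^3*exp(p) + 8*p^2*exp(p) + 14*p*exp(p) + 4*exp(p) + 2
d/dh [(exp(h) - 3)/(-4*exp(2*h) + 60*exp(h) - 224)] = ((exp(h) - 3)*(2*exp(h) - 15) - exp(2*h) + 15*exp(h) - 56)*exp(h)/(4*(exp(2*h) - 15*exp(h) + 56)^2)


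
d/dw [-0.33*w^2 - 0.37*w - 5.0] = -0.66*w - 0.37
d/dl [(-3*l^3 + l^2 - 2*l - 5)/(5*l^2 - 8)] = (-15*l^4 + 82*l^2 + 34*l + 16)/(25*l^4 - 80*l^2 + 64)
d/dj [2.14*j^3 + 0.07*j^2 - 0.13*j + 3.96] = 6.42*j^2 + 0.14*j - 0.13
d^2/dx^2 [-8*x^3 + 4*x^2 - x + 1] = 8 - 48*x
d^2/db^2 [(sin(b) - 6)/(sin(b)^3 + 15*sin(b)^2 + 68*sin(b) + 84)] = (-4*sin(b)^7 + 9*sin(b)^6 + 1043*sin(b)^5 + 8346*sin(b)^4 + 20258*sin(b)^3 - 8340*sin(b)^2 - 82584*sin(b) - 51792)/(sin(b)^3 + 15*sin(b)^2 + 68*sin(b) + 84)^3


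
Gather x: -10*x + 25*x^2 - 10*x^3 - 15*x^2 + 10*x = -10*x^3 + 10*x^2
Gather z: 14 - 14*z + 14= 28 - 14*z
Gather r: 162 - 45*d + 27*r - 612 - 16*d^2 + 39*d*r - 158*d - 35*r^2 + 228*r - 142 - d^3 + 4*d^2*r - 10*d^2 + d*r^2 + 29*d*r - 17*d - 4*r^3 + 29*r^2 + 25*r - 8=-d^3 - 26*d^2 - 220*d - 4*r^3 + r^2*(d - 6) + r*(4*d^2 + 68*d + 280) - 600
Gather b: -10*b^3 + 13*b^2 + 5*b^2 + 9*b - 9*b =-10*b^3 + 18*b^2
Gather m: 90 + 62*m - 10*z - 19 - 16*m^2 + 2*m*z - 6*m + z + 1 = -16*m^2 + m*(2*z + 56) - 9*z + 72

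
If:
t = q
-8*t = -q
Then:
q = 0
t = 0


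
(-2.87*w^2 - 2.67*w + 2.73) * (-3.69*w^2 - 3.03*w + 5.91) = 10.5903*w^4 + 18.5484*w^3 - 18.9453*w^2 - 24.0516*w + 16.1343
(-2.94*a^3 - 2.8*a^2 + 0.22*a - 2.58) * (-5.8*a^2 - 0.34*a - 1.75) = 17.052*a^5 + 17.2396*a^4 + 4.821*a^3 + 19.7892*a^2 + 0.4922*a + 4.515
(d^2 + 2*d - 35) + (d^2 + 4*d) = 2*d^2 + 6*d - 35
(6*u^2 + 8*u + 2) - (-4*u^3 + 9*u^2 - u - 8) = 4*u^3 - 3*u^2 + 9*u + 10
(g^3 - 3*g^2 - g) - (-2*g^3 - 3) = 3*g^3 - 3*g^2 - g + 3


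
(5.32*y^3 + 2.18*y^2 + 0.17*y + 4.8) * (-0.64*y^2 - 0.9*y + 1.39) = -3.4048*y^5 - 6.1832*y^4 + 5.324*y^3 - 0.1948*y^2 - 4.0837*y + 6.672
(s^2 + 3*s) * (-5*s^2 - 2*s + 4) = -5*s^4 - 17*s^3 - 2*s^2 + 12*s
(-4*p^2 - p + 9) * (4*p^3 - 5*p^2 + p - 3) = -16*p^5 + 16*p^4 + 37*p^3 - 34*p^2 + 12*p - 27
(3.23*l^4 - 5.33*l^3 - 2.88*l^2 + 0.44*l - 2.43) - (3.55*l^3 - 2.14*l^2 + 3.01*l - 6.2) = 3.23*l^4 - 8.88*l^3 - 0.74*l^2 - 2.57*l + 3.77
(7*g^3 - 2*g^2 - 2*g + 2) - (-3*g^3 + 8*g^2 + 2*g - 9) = 10*g^3 - 10*g^2 - 4*g + 11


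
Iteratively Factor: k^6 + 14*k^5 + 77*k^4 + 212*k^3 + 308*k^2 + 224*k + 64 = (k + 2)*(k^5 + 12*k^4 + 53*k^3 + 106*k^2 + 96*k + 32) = (k + 2)^2*(k^4 + 10*k^3 + 33*k^2 + 40*k + 16) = (k + 2)^2*(k + 4)*(k^3 + 6*k^2 + 9*k + 4) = (k + 2)^2*(k + 4)^2*(k^2 + 2*k + 1) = (k + 1)*(k + 2)^2*(k + 4)^2*(k + 1)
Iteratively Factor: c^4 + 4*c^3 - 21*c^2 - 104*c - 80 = (c + 1)*(c^3 + 3*c^2 - 24*c - 80) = (c + 1)*(c + 4)*(c^2 - c - 20) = (c - 5)*(c + 1)*(c + 4)*(c + 4)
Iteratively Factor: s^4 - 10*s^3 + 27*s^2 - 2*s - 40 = (s + 1)*(s^3 - 11*s^2 + 38*s - 40) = (s - 2)*(s + 1)*(s^2 - 9*s + 20) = (s - 5)*(s - 2)*(s + 1)*(s - 4)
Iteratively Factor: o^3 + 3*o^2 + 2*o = (o + 1)*(o^2 + 2*o) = o*(o + 1)*(o + 2)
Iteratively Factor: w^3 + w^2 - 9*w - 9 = (w + 3)*(w^2 - 2*w - 3) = (w - 3)*(w + 3)*(w + 1)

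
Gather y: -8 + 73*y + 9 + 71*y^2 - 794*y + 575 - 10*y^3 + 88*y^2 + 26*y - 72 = -10*y^3 + 159*y^2 - 695*y + 504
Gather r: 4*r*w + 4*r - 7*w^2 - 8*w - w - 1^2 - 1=r*(4*w + 4) - 7*w^2 - 9*w - 2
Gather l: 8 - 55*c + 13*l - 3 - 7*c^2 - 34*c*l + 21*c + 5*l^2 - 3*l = -7*c^2 - 34*c + 5*l^2 + l*(10 - 34*c) + 5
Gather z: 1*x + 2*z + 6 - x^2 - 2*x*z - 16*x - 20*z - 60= -x^2 - 15*x + z*(-2*x - 18) - 54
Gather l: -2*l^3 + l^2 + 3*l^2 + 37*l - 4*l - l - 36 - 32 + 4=-2*l^3 + 4*l^2 + 32*l - 64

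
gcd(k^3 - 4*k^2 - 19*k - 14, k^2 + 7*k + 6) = k + 1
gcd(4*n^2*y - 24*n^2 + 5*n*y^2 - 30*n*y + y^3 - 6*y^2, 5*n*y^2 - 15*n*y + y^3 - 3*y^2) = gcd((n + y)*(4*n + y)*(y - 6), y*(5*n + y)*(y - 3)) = 1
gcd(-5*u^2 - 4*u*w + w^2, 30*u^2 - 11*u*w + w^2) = 5*u - w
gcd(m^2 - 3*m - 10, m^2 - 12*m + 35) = m - 5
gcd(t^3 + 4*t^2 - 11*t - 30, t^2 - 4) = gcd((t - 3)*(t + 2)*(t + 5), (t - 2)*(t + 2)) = t + 2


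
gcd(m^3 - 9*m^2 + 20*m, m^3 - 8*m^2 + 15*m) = m^2 - 5*m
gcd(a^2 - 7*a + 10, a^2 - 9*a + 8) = 1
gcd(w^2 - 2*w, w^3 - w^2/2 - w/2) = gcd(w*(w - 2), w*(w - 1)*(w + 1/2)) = w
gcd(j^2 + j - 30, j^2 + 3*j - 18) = j + 6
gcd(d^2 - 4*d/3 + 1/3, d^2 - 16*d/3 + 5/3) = d - 1/3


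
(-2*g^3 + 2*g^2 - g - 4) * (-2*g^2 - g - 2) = 4*g^5 - 2*g^4 + 4*g^3 + 5*g^2 + 6*g + 8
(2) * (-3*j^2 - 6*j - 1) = -6*j^2 - 12*j - 2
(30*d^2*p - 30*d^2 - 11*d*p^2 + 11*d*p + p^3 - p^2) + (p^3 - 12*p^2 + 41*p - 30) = 30*d^2*p - 30*d^2 - 11*d*p^2 + 11*d*p + 2*p^3 - 13*p^2 + 41*p - 30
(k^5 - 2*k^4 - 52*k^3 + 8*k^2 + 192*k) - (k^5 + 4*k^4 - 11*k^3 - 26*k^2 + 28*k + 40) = -6*k^4 - 41*k^3 + 34*k^2 + 164*k - 40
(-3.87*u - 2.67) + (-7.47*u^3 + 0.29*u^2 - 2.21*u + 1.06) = -7.47*u^3 + 0.29*u^2 - 6.08*u - 1.61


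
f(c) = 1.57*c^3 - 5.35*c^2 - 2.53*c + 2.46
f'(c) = 4.71*c^2 - 10.7*c - 2.53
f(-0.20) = 2.74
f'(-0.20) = -0.20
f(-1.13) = -3.78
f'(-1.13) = 15.58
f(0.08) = 2.22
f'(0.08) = -3.36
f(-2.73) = -62.45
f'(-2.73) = 61.78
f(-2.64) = -57.04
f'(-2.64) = 58.54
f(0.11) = 2.12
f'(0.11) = -3.65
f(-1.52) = -11.57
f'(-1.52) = 24.62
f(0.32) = 1.15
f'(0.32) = -5.47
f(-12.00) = -3450.54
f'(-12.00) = 804.11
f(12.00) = 1914.66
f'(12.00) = 547.31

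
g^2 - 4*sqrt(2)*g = g*(g - 4*sqrt(2))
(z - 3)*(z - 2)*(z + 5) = z^3 - 19*z + 30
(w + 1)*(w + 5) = w^2 + 6*w + 5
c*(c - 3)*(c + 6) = c^3 + 3*c^2 - 18*c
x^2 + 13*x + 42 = (x + 6)*(x + 7)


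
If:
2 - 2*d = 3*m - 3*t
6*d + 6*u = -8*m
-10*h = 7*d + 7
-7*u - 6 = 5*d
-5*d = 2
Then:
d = -2/5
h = -21/50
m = 51/70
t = -43/210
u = -4/7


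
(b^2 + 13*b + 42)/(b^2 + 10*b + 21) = (b + 6)/(b + 3)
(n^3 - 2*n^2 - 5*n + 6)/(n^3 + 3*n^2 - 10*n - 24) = (n - 1)/(n + 4)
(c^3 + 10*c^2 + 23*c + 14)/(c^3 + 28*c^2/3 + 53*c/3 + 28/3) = 3*(c + 2)/(3*c + 4)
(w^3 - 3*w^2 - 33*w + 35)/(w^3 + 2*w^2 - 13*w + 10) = (w - 7)/(w - 2)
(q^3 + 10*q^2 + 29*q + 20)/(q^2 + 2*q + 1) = (q^2 + 9*q + 20)/(q + 1)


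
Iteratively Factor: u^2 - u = (u - 1)*(u)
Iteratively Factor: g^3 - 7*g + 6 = (g + 3)*(g^2 - 3*g + 2) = (g - 1)*(g + 3)*(g - 2)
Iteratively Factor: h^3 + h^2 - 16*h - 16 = (h - 4)*(h^2 + 5*h + 4) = (h - 4)*(h + 1)*(h + 4)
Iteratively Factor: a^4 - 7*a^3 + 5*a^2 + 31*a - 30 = (a + 2)*(a^3 - 9*a^2 + 23*a - 15) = (a - 3)*(a + 2)*(a^2 - 6*a + 5) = (a - 3)*(a - 1)*(a + 2)*(a - 5)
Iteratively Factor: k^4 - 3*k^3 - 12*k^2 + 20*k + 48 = (k - 4)*(k^3 + k^2 - 8*k - 12) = (k - 4)*(k + 2)*(k^2 - k - 6) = (k - 4)*(k - 3)*(k + 2)*(k + 2)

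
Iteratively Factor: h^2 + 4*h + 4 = (h + 2)*(h + 2)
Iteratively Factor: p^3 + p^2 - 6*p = (p)*(p^2 + p - 6) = p*(p - 2)*(p + 3)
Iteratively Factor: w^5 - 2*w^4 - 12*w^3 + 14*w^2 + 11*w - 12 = (w - 1)*(w^4 - w^3 - 13*w^2 + w + 12) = (w - 1)*(w + 3)*(w^3 - 4*w^2 - w + 4) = (w - 4)*(w - 1)*(w + 3)*(w^2 - 1) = (w - 4)*(w - 1)*(w + 1)*(w + 3)*(w - 1)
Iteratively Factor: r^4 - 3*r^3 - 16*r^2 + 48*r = (r - 3)*(r^3 - 16*r) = r*(r - 3)*(r^2 - 16) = r*(r - 3)*(r + 4)*(r - 4)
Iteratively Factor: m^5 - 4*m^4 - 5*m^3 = (m - 5)*(m^4 + m^3) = m*(m - 5)*(m^3 + m^2) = m*(m - 5)*(m + 1)*(m^2) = m^2*(m - 5)*(m + 1)*(m)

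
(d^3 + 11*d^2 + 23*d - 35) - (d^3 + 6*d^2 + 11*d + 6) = 5*d^2 + 12*d - 41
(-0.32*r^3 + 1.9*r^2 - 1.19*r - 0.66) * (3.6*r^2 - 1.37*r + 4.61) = -1.152*r^5 + 7.2784*r^4 - 8.3622*r^3 + 8.0133*r^2 - 4.5817*r - 3.0426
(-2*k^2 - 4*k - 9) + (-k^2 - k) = -3*k^2 - 5*k - 9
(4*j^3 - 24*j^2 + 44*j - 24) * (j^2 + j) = 4*j^5 - 20*j^4 + 20*j^3 + 20*j^2 - 24*j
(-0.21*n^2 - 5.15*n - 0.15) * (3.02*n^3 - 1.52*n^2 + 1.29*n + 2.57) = -0.6342*n^5 - 15.2338*n^4 + 7.1041*n^3 - 6.9552*n^2 - 13.429*n - 0.3855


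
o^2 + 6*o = o*(o + 6)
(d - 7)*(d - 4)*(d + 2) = d^3 - 9*d^2 + 6*d + 56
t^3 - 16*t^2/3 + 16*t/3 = t*(t - 4)*(t - 4/3)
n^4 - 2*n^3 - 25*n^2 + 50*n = n*(n - 5)*(n - 2)*(n + 5)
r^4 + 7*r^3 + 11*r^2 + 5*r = r*(r + 1)^2*(r + 5)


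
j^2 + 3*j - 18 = (j - 3)*(j + 6)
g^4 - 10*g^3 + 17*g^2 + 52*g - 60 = (g - 6)*(g - 5)*(g - 1)*(g + 2)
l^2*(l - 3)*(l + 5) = l^4 + 2*l^3 - 15*l^2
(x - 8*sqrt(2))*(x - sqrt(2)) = x^2 - 9*sqrt(2)*x + 16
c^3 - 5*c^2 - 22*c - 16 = (c - 8)*(c + 1)*(c + 2)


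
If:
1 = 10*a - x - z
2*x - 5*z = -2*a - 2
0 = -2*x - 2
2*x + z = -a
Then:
No Solution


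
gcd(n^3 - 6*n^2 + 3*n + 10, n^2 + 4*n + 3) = n + 1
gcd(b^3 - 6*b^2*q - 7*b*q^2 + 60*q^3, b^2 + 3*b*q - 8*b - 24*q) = b + 3*q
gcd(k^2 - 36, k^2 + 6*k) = k + 6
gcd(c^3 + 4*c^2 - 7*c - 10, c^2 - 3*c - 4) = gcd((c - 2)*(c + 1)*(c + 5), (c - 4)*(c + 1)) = c + 1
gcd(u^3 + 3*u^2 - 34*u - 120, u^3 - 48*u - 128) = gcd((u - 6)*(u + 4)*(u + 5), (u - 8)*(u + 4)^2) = u + 4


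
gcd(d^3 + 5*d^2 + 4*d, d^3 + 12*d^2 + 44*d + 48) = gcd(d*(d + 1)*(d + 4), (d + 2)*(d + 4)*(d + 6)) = d + 4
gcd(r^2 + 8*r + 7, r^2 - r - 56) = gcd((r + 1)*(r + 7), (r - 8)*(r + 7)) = r + 7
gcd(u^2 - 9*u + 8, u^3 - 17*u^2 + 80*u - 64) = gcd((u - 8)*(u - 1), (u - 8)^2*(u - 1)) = u^2 - 9*u + 8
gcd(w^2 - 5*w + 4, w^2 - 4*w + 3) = w - 1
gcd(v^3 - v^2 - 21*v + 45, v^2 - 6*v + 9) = v^2 - 6*v + 9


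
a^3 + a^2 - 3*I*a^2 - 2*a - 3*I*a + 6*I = (a - 1)*(a + 2)*(a - 3*I)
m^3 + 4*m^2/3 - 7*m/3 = m*(m - 1)*(m + 7/3)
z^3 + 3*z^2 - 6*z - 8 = (z - 2)*(z + 1)*(z + 4)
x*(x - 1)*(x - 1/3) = x^3 - 4*x^2/3 + x/3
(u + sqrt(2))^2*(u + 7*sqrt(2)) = u^3 + 9*sqrt(2)*u^2 + 30*u + 14*sqrt(2)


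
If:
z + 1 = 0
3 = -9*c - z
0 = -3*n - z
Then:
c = -2/9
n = 1/3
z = -1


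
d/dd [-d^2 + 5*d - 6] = 5 - 2*d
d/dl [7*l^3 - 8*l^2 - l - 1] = 21*l^2 - 16*l - 1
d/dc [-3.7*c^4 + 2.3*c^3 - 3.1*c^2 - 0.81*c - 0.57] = -14.8*c^3 + 6.9*c^2 - 6.2*c - 0.81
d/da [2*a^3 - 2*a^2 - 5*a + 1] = 6*a^2 - 4*a - 5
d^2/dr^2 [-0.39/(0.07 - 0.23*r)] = 0.041262/(0.23*r - 0.07)^3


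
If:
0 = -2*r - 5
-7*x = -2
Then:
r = -5/2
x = 2/7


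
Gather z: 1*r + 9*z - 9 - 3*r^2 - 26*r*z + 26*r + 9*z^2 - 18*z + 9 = -3*r^2 + 27*r + 9*z^2 + z*(-26*r - 9)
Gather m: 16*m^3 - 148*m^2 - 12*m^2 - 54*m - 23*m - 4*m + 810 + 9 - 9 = 16*m^3 - 160*m^2 - 81*m + 810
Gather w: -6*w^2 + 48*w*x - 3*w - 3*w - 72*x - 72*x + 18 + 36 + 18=-6*w^2 + w*(48*x - 6) - 144*x + 72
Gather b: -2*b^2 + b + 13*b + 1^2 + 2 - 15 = -2*b^2 + 14*b - 12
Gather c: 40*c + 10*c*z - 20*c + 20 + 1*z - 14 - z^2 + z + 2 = c*(10*z + 20) - z^2 + 2*z + 8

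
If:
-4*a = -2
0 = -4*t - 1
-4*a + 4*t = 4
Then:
No Solution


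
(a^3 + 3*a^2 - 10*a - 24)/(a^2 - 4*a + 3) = (a^2 + 6*a + 8)/(a - 1)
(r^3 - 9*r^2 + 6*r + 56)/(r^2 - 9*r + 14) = (r^2 - 2*r - 8)/(r - 2)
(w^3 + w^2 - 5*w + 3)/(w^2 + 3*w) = w - 2 + 1/w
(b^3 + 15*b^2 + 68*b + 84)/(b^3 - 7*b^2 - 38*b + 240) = (b^2 + 9*b + 14)/(b^2 - 13*b + 40)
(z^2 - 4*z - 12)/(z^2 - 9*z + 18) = (z + 2)/(z - 3)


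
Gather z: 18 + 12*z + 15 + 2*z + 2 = 14*z + 35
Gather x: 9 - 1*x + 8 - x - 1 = 16 - 2*x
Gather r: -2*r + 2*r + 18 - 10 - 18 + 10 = 0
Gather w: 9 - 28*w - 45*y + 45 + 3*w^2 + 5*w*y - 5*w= 3*w^2 + w*(5*y - 33) - 45*y + 54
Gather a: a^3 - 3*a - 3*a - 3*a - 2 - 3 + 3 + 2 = a^3 - 9*a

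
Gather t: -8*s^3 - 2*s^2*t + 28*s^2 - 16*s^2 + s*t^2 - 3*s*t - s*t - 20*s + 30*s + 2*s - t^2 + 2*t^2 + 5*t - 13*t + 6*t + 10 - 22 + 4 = -8*s^3 + 12*s^2 + 12*s + t^2*(s + 1) + t*(-2*s^2 - 4*s - 2) - 8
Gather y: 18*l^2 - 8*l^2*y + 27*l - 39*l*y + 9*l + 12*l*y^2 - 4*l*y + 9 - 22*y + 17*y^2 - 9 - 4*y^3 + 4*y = 18*l^2 + 36*l - 4*y^3 + y^2*(12*l + 17) + y*(-8*l^2 - 43*l - 18)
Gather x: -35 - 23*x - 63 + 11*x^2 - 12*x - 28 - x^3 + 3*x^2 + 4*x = -x^3 + 14*x^2 - 31*x - 126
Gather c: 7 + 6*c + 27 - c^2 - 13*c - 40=-c^2 - 7*c - 6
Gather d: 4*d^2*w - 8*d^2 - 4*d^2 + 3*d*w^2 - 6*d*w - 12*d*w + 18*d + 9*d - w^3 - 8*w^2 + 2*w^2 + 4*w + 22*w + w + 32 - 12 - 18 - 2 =d^2*(4*w - 12) + d*(3*w^2 - 18*w + 27) - w^3 - 6*w^2 + 27*w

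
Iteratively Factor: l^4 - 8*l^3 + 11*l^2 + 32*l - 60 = (l - 3)*(l^3 - 5*l^2 - 4*l + 20) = (l - 3)*(l - 2)*(l^2 - 3*l - 10) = (l - 5)*(l - 3)*(l - 2)*(l + 2)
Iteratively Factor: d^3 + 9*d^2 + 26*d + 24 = (d + 2)*(d^2 + 7*d + 12) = (d + 2)*(d + 4)*(d + 3)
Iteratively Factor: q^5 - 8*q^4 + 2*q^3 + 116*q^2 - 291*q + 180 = (q - 3)*(q^4 - 5*q^3 - 13*q^2 + 77*q - 60) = (q - 5)*(q - 3)*(q^3 - 13*q + 12) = (q - 5)*(q - 3)*(q - 1)*(q^2 + q - 12) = (q - 5)*(q - 3)*(q - 1)*(q + 4)*(q - 3)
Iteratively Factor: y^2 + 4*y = (y)*(y + 4)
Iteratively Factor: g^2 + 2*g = (g + 2)*(g)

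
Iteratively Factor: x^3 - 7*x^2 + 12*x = (x - 4)*(x^2 - 3*x) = (x - 4)*(x - 3)*(x)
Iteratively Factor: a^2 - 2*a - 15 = (a + 3)*(a - 5)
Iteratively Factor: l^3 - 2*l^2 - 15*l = (l + 3)*(l^2 - 5*l) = l*(l + 3)*(l - 5)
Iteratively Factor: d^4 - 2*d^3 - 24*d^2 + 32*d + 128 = (d - 4)*(d^3 + 2*d^2 - 16*d - 32) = (d - 4)^2*(d^2 + 6*d + 8) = (d - 4)^2*(d + 4)*(d + 2)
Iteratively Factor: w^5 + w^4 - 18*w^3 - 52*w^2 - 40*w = (w + 2)*(w^4 - w^3 - 16*w^2 - 20*w) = (w + 2)^2*(w^3 - 3*w^2 - 10*w) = (w - 5)*(w + 2)^2*(w^2 + 2*w) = w*(w - 5)*(w + 2)^2*(w + 2)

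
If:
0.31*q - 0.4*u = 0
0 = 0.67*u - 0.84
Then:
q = 1.62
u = 1.25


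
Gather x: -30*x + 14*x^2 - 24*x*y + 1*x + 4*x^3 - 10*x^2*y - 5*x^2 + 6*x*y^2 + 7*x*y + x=4*x^3 + x^2*(9 - 10*y) + x*(6*y^2 - 17*y - 28)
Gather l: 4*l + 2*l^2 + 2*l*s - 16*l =2*l^2 + l*(2*s - 12)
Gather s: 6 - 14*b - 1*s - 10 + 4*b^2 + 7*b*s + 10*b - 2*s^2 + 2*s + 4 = 4*b^2 - 4*b - 2*s^2 + s*(7*b + 1)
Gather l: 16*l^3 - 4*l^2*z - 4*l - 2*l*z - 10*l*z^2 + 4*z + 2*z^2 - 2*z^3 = 16*l^3 - 4*l^2*z + l*(-10*z^2 - 2*z - 4) - 2*z^3 + 2*z^2 + 4*z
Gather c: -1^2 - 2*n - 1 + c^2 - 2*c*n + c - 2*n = c^2 + c*(1 - 2*n) - 4*n - 2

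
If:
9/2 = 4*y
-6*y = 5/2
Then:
No Solution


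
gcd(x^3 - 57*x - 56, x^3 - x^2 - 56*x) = x^2 - x - 56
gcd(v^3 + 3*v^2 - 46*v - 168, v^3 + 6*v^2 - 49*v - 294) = v^2 - v - 42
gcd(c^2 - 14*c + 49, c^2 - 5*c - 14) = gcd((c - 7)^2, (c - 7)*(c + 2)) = c - 7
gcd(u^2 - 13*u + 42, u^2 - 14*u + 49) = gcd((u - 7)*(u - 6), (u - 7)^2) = u - 7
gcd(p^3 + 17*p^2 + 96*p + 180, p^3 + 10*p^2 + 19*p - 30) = p^2 + 11*p + 30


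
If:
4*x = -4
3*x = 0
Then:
No Solution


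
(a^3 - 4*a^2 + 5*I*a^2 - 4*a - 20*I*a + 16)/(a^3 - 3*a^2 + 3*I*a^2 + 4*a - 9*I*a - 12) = (a^2 + a*(-4 + I) - 4*I)/(a^2 - a*(3 + I) + 3*I)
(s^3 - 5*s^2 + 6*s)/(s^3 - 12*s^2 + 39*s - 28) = s*(s^2 - 5*s + 6)/(s^3 - 12*s^2 + 39*s - 28)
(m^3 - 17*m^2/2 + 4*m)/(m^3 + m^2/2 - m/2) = (m - 8)/(m + 1)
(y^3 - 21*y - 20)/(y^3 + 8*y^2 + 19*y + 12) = (y - 5)/(y + 3)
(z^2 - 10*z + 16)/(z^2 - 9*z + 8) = (z - 2)/(z - 1)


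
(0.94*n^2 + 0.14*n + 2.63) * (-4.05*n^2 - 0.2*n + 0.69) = -3.807*n^4 - 0.755*n^3 - 10.0309*n^2 - 0.4294*n + 1.8147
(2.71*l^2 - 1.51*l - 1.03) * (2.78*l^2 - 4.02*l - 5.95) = 7.5338*l^4 - 15.092*l^3 - 12.9177*l^2 + 13.1251*l + 6.1285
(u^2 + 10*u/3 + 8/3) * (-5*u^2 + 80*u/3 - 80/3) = -5*u^4 + 10*u^3 + 440*u^2/9 - 160*u/9 - 640/9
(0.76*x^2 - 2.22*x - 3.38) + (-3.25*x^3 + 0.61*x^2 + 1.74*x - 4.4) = -3.25*x^3 + 1.37*x^2 - 0.48*x - 7.78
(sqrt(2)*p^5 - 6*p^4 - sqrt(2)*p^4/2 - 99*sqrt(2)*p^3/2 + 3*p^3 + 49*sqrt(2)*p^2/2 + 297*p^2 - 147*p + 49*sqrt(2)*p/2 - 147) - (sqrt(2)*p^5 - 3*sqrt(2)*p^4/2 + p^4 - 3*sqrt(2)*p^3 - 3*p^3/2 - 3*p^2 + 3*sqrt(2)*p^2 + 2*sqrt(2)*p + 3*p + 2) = -7*p^4 + sqrt(2)*p^4 - 93*sqrt(2)*p^3/2 + 9*p^3/2 + 43*sqrt(2)*p^2/2 + 300*p^2 - 150*p + 45*sqrt(2)*p/2 - 149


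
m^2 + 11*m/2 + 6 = (m + 3/2)*(m + 4)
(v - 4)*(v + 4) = v^2 - 16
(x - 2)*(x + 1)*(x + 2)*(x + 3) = x^4 + 4*x^3 - x^2 - 16*x - 12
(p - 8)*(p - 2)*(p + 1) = p^3 - 9*p^2 + 6*p + 16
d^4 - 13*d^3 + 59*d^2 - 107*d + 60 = (d - 5)*(d - 4)*(d - 3)*(d - 1)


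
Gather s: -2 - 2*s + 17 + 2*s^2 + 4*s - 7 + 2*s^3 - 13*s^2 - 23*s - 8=2*s^3 - 11*s^2 - 21*s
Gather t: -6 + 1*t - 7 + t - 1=2*t - 14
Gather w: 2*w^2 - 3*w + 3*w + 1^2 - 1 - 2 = 2*w^2 - 2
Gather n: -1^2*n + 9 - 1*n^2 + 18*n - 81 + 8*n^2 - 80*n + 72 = 7*n^2 - 63*n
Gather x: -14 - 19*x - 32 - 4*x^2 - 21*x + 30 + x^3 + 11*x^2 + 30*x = x^3 + 7*x^2 - 10*x - 16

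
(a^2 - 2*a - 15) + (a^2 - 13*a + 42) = 2*a^2 - 15*a + 27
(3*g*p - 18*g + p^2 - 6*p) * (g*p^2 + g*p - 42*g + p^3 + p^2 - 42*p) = 3*g^2*p^3 - 15*g^2*p^2 - 144*g^2*p + 756*g^2 + 4*g*p^4 - 20*g*p^3 - 192*g*p^2 + 1008*g*p + p^5 - 5*p^4 - 48*p^3 + 252*p^2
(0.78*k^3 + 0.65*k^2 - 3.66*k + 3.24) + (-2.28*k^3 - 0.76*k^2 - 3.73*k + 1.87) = -1.5*k^3 - 0.11*k^2 - 7.39*k + 5.11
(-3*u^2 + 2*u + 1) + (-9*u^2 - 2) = -12*u^2 + 2*u - 1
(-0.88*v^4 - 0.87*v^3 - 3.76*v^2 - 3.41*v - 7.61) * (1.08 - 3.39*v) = 2.9832*v^5 + 1.9989*v^4 + 11.8068*v^3 + 7.4991*v^2 + 22.1151*v - 8.2188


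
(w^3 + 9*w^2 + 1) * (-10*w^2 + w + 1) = -10*w^5 - 89*w^4 + 10*w^3 - w^2 + w + 1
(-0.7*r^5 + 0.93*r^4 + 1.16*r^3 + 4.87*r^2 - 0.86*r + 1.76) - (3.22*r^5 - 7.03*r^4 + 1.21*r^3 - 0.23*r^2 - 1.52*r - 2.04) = -3.92*r^5 + 7.96*r^4 - 0.05*r^3 + 5.1*r^2 + 0.66*r + 3.8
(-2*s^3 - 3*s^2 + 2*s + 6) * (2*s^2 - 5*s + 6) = -4*s^5 + 4*s^4 + 7*s^3 - 16*s^2 - 18*s + 36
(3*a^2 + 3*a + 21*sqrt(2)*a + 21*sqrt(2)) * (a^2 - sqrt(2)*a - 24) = 3*a^4 + 3*a^3 + 18*sqrt(2)*a^3 - 114*a^2 + 18*sqrt(2)*a^2 - 504*sqrt(2)*a - 114*a - 504*sqrt(2)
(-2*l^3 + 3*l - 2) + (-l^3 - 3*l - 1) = -3*l^3 - 3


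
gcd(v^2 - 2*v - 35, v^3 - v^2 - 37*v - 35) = v^2 - 2*v - 35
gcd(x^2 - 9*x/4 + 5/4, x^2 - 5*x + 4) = x - 1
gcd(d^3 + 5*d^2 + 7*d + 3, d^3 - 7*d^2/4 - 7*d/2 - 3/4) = d + 1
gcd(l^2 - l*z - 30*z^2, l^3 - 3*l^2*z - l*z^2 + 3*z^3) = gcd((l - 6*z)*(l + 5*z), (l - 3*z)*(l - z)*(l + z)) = 1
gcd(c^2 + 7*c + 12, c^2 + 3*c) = c + 3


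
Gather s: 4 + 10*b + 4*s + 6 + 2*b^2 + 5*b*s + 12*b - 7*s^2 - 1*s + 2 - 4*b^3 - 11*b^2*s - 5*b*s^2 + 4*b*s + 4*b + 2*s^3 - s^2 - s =-4*b^3 + 2*b^2 + 26*b + 2*s^3 + s^2*(-5*b - 8) + s*(-11*b^2 + 9*b + 2) + 12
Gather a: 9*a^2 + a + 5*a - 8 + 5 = 9*a^2 + 6*a - 3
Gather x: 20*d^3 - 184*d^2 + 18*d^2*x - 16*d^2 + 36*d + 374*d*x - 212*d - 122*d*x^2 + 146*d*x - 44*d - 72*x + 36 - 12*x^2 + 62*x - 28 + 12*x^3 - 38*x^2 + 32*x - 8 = 20*d^3 - 200*d^2 - 220*d + 12*x^3 + x^2*(-122*d - 50) + x*(18*d^2 + 520*d + 22)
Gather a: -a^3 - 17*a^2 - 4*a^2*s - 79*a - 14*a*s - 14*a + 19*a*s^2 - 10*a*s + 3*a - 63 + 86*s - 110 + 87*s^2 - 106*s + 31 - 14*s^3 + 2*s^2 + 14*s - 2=-a^3 + a^2*(-4*s - 17) + a*(19*s^2 - 24*s - 90) - 14*s^3 + 89*s^2 - 6*s - 144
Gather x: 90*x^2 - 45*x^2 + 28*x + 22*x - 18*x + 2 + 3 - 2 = 45*x^2 + 32*x + 3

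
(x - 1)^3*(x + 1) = x^4 - 2*x^3 + 2*x - 1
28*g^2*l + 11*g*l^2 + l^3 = l*(4*g + l)*(7*g + l)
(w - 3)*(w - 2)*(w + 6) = w^3 + w^2 - 24*w + 36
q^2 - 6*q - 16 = (q - 8)*(q + 2)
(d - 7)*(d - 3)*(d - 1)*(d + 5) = d^4 - 6*d^3 - 24*d^2 + 134*d - 105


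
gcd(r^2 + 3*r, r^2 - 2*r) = r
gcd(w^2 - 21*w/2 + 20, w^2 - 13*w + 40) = w - 8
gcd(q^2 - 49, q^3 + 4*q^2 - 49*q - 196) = q^2 - 49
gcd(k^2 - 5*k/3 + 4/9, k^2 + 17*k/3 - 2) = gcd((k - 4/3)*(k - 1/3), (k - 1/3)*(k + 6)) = k - 1/3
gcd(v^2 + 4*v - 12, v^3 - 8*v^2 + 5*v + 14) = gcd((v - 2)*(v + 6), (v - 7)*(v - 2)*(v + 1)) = v - 2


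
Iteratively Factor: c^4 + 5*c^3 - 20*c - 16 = (c - 2)*(c^3 + 7*c^2 + 14*c + 8) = (c - 2)*(c + 1)*(c^2 + 6*c + 8) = (c - 2)*(c + 1)*(c + 2)*(c + 4)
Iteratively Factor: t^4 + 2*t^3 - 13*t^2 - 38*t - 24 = (t + 2)*(t^3 - 13*t - 12) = (t + 2)*(t + 3)*(t^2 - 3*t - 4) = (t + 1)*(t + 2)*(t + 3)*(t - 4)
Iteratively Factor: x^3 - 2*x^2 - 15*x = (x)*(x^2 - 2*x - 15) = x*(x + 3)*(x - 5)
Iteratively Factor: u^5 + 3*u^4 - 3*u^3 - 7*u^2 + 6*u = (u - 1)*(u^4 + 4*u^3 + u^2 - 6*u) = u*(u - 1)*(u^3 + 4*u^2 + u - 6) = u*(u - 1)^2*(u^2 + 5*u + 6) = u*(u - 1)^2*(u + 2)*(u + 3)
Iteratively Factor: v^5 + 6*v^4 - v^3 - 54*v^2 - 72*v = (v + 2)*(v^4 + 4*v^3 - 9*v^2 - 36*v) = (v + 2)*(v + 3)*(v^3 + v^2 - 12*v) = (v - 3)*(v + 2)*(v + 3)*(v^2 + 4*v) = v*(v - 3)*(v + 2)*(v + 3)*(v + 4)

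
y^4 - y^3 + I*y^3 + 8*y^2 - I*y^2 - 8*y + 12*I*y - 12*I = (y - 1)*(y - 3*I)*(y + 2*I)^2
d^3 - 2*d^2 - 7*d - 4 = (d - 4)*(d + 1)^2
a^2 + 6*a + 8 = (a + 2)*(a + 4)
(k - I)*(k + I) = k^2 + 1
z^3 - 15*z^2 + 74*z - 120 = (z - 6)*(z - 5)*(z - 4)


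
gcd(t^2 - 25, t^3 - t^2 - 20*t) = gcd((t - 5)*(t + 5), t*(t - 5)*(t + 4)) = t - 5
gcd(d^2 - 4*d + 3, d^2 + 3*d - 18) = d - 3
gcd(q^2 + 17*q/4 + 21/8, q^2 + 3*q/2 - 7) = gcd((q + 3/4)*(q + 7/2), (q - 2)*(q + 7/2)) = q + 7/2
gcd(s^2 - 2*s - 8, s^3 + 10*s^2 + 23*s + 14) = s + 2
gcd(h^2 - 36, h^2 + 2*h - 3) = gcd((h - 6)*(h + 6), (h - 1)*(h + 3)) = 1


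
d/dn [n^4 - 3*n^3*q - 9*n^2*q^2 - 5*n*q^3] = 4*n^3 - 9*n^2*q - 18*n*q^2 - 5*q^3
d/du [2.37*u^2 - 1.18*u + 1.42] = 4.74*u - 1.18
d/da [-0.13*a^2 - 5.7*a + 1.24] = -0.26*a - 5.7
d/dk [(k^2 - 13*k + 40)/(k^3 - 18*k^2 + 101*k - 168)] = (-k^2 + 10*k - 29)/(k^4 - 20*k^3 + 142*k^2 - 420*k + 441)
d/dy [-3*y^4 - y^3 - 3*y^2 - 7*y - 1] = -12*y^3 - 3*y^2 - 6*y - 7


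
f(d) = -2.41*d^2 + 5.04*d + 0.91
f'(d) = 5.04 - 4.82*d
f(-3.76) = -52.11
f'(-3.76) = 23.16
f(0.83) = 3.43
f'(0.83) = 1.04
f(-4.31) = -65.58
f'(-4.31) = 25.81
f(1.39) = 3.26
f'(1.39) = -1.66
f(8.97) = -147.79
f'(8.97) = -38.20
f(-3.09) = -37.67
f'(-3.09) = 19.93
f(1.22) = 3.47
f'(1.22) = -0.84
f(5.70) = -48.66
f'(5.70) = -22.43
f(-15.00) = -616.94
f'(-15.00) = 77.34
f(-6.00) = -116.09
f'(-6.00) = 33.96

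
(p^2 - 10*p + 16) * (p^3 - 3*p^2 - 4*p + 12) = p^5 - 13*p^4 + 42*p^3 + 4*p^2 - 184*p + 192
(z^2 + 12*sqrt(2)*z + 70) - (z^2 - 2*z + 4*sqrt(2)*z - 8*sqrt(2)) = 2*z + 8*sqrt(2)*z + 8*sqrt(2) + 70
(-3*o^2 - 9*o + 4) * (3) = -9*o^2 - 27*o + 12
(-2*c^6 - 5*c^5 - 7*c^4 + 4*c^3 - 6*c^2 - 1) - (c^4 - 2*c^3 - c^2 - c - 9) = -2*c^6 - 5*c^5 - 8*c^4 + 6*c^3 - 5*c^2 + c + 8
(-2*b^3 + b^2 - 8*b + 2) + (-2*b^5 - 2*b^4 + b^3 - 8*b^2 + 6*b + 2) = -2*b^5 - 2*b^4 - b^3 - 7*b^2 - 2*b + 4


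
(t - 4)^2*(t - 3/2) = t^3 - 19*t^2/2 + 28*t - 24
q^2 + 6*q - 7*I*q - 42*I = (q + 6)*(q - 7*I)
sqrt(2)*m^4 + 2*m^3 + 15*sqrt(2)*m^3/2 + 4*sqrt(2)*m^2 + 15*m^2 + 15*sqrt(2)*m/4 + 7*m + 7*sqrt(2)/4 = (m + 7)*(m + sqrt(2)/2)^2*(sqrt(2)*m + sqrt(2)/2)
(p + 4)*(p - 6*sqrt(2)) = p^2 - 6*sqrt(2)*p + 4*p - 24*sqrt(2)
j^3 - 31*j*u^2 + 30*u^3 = (j - 5*u)*(j - u)*(j + 6*u)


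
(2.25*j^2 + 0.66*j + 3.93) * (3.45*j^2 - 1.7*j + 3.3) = 7.7625*j^4 - 1.548*j^3 + 19.8615*j^2 - 4.503*j + 12.969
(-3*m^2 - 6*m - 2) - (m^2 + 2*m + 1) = -4*m^2 - 8*m - 3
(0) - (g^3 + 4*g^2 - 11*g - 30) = -g^3 - 4*g^2 + 11*g + 30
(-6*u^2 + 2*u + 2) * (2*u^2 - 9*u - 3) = -12*u^4 + 58*u^3 + 4*u^2 - 24*u - 6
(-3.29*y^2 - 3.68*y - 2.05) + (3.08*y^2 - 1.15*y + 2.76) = -0.21*y^2 - 4.83*y + 0.71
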